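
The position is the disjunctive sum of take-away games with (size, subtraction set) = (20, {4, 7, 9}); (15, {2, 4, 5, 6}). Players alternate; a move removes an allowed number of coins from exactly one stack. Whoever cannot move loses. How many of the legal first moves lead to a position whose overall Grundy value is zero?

2

Stack A, S = {4, 7, 9}:
G(0) = 0
G(1) = mex{} = 0
G(2) = mex{} = 0
G(3) = mex{} = 0
G(4) = mex{0} = 1
G(5) = mex{0} = 1
G(6) = mex{0} = 1
G(7) = mex{0,0} = 1
G(8) = mex{1,0} = 2
G(9) = mex{1,0,0} = 2
G(10) = mex{1,0,0} = 2
G(11) = mex{1,1,0} = 2
G(12) = mex{2,1,0} = 3
G(13) = mex{2,1,1} = 0
G(14) = mex{2,1,1} = 0
G(15) = mex{2,2,1} = 0
G(16) = mex{3,2,1} = 0
G(17) = mex{0,2,2} = 1
G(18) = mex{0,2,2} = 1
G(19) = mex{0,3,2} = 1
G(20) = mex{0,0,2} = 1
G_A(20) = 1.
Stack B, S = {2, 4, 5, 6}:
G(0) = 0
G(1) = mex{} = 0
G(2) = mex{0} = 1
G(3) = mex{0} = 1
G(4) = mex{1,0} = 2
G(5) = mex{1,0,0} = 2
G(6) = mex{2,1,0,0} = 3
G(7) = mex{2,1,1,0} = 3
G(8) = mex{3,2,1,1} = 0
G(9) = mex{3,2,2,1} = 0
G(10) = mex{0,3,2,2} = 1
G(11) = mex{0,3,3,2} = 1
G(12) = mex{1,0,3,3} = 2
G(13) = mex{1,0,0,3} = 2
G(14) = mex{2,1,0,0} = 3
G(15) = mex{2,1,1,0} = 3
G_B(15) = 3.
Combined Grundy value = 1 ⊕ 3 = 2.
A winning move leaves total XOR = 0, i.e. changes one component's Grundy value g to g ⊕ X where X is the current total.
Stack A: need g' = 1⊕2 = 3. Options: 20−4→G=0, 20−7→G=0, 20−9→G=2. Hits: 0.
Stack B: need g' = 3⊕2 = 1. Options: 15−2→G=2, 15−4→G=1, 15−5→G=1, 15−6→G=0. Hits: 2.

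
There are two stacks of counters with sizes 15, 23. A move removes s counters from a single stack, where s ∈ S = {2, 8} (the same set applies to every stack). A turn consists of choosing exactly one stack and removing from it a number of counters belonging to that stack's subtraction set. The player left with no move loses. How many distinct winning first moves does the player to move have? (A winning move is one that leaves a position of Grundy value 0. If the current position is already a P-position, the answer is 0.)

4

All stacks use S = {2, 8}:
n :  0  1  2  3  4  5  6  7  8  9 10 11 12 13 14 15 16 17 18 19 20 21 22 23
G :  0  0  1  1  0  0  1  1  2  2  0  0  1  1  0  0  1  1  2  2  0  0  1  1
Stack A: G(15) = 0.
Stack B: G(23) = 1.
Combined Grundy value = 0 ⊕ 1 = 1.
A winning move leaves total XOR = 0, i.e. changes one component's Grundy value g to g ⊕ X where X is the current total.
Stack A: need g' = 0⊕1 = 1. Options: 15−2→G=1, 15−8→G=1. Hits: 2.
Stack B: need g' = 1⊕1 = 0. Options: 23−2→G=0, 23−8→G=0. Hits: 2.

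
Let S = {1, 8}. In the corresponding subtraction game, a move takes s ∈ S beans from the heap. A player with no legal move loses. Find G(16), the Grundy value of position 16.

G(0) = 0
G(1) = mex{0} = 1
G(2) = mex{1} = 0
G(3) = mex{0} = 1
G(4) = mex{1} = 0
G(5) = mex{0} = 1
G(6) = mex{1} = 0
G(7) = mex{0} = 1
G(8) = mex{1,0} = 2
G(9) = mex{2,1} = 0
G(10) = mex{0,0} = 1
G(11) = mex{1,1} = 0
G(12) = mex{0,0} = 1
G(13) = mex{1,1} = 0
G(14) = mex{0,0} = 1
G(15) = mex{1,1} = 0
G(16) = mex{0,2} = 1

1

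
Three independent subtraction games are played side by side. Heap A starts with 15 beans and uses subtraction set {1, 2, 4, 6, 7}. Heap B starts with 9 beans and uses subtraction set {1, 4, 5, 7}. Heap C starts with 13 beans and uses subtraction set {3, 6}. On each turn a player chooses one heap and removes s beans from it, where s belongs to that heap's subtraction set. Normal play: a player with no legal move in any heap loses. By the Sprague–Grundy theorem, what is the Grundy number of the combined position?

4

Heap A, S = {1, 2, 4, 6, 7}:
n :  0  1  2  3  4  5  6  7  8  9 10 11 12 13 14 15
G :  0  1  2  0  1  2  3  4  0  1  2  0  1  2  3  4
G_A(15) = 4.
Heap B, S = {1, 4, 5, 7}:
n : 0 1 2 3 4 5 6 7 8 9
G : 0 1 0 1 2 3 2 3 0 1
G_B(9) = 1.
Heap C, S = {3, 6}:
G(0) = 0
G(1) = mex{} = 0
G(2) = mex{} = 0
G(3) = mex{0} = 1
G(4) = mex{0} = 1
G(5) = mex{0} = 1
G(6) = mex{1,0} = 2
G(7) = mex{1,0} = 2
G(8) = mex{1,0} = 2
G(9) = mex{2,1} = 0
G(10) = mex{2,1} = 0
G(11) = mex{2,1} = 0
G(12) = mex{0,2} = 1
G(13) = mex{0,2} = 1
G_C(13) = 1.
Combined Grundy value = 4 ⊕ 1 ⊕ 1 = 4.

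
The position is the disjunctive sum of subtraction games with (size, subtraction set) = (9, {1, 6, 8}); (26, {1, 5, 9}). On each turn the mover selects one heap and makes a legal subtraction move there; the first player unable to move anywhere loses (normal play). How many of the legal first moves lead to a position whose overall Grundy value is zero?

0

Heap A, S = {1, 6, 8}:
n : 0 1 2 3 4 5 6 7 8 9
G : 0 1 0 1 0 1 2 0 1 0
G_A(9) = 0.
Heap B, S = {1, 5, 9}:
n :  0  1  2  3  4  5  6  7  8  9 10 11 12 13 14 15 16 17 18 19 20 21 22 23 24 25 26
G :  0  1  0  1  0  1  0  1  0  1  0  1  0  1  0  1  0  1  0  1  0  1  0  1  0  1  0
G_B(26) = 0.
Combined Grundy value = 0 ⊕ 0 = 0.
A winning move leaves total XOR = 0, i.e. changes one component's Grundy value g to g ⊕ X where X is the current total.
Heap A: target g' = 0⊕0 = 0, but every legal move changes the Grundy value (mex property), so 0 moves.
Heap B: target g' = 0⊕0 = 0, but every legal move changes the Grundy value (mex property), so 0 moves.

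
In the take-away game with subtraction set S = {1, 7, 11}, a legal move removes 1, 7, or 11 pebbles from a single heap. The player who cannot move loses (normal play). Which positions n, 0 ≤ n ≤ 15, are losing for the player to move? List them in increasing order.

0, 2, 4, 6, 8, 10, 12, 14

G(0) = 0
G(1) = mex{0} = 1
G(2) = mex{1} = 0
G(3) = mex{0} = 1
G(4) = mex{1} = 0
G(5) = mex{0} = 1
G(6) = mex{1} = 0
G(7) = mex{0,0} = 1
G(8) = mex{1,1} = 0
G(9) = mex{0,0} = 1
G(10) = mex{1,1} = 0
G(11) = mex{0,0,0} = 1
G(12) = mex{1,1,1} = 0
G(13) = mex{0,0,0} = 1
G(14) = mex{1,1,1} = 0
G(15) = mex{0,0,0} = 1
P-positions are exactly the n with G(n) = 0.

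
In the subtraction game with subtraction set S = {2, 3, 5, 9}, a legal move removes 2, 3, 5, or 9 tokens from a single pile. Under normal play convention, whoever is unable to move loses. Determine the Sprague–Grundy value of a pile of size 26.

G(0) = 0
G(1) = mex{} = 0
G(2) = mex{0} = 1
G(3) = mex{0,0} = 1
G(4) = mex{1,0} = 2
G(5) = mex{1,1,0} = 2
G(6) = mex{2,1,0} = 3
G(7) = mex{2,2,1} = 0
G(8) = mex{3,2,1} = 0
G(9) = mex{0,3,2,0} = 1
G(10) = mex{0,0,2,0} = 1
G(11) = mex{1,0,3,1} = 2
G(12) = mex{1,1,0,1} = 2
G(13) = mex{2,1,0,2} = 3
G(14) = mex{2,2,1,2} = 0
G(15) = mex{3,2,1,3} = 0
G(16) = mex{0,3,2,0} = 1
G(17) = mex{0,0,2,0} = 1
G(18) = mex{1,0,3,1} = 2
G(19) = mex{1,1,0,1} = 2
G(20) = mex{2,1,0,2} = 3
G(21) = mex{2,2,1,2} = 0
G(22) = mex{3,2,1,3} = 0
G(23) = mex{0,3,2,0} = 1
G(24) = mex{0,0,2,0} = 1
G(25) = mex{1,0,3,1} = 2
G(26) = mex{1,1,0,1} = 2

2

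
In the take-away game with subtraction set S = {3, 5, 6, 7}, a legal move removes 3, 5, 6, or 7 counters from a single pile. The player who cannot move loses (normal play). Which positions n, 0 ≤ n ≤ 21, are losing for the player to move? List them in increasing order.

0, 1, 2, 10, 11, 12, 20, 21

G(0) = 0
G(1) = mex{} = 0
G(2) = mex{} = 0
G(3) = mex{0} = 1
G(4) = mex{0} = 1
G(5) = mex{0,0} = 1
G(6) = mex{1,0,0} = 2
G(7) = mex{1,0,0,0} = 2
G(8) = mex{1,1,0,0} = 2
G(9) = mex{2,1,1,0} = 3
G(10) = mex{2,1,1,1} = 0
G(11) = mex{2,2,1,1} = 0
G(12) = mex{3,2,2,1} = 0
G(13) = mex{0,2,2,2} = 1
G(14) = mex{0,3,2,2} = 1
G(15) = mex{0,0,3,2} = 1
G(16) = mex{1,0,0,3} = 2
G(17) = mex{1,0,0,0} = 2
G(18) = mex{1,1,0,0} = 2
G(19) = mex{2,1,1,0} = 3
G(20) = mex{2,1,1,1} = 0
G(21) = mex{2,2,1,1} = 0
P-positions are exactly the n with G(n) = 0.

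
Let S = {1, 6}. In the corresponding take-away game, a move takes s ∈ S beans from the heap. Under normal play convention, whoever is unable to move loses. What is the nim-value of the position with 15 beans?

G(0) = 0
G(1) = mex{0} = 1
G(2) = mex{1} = 0
G(3) = mex{0} = 1
G(4) = mex{1} = 0
G(5) = mex{0} = 1
G(6) = mex{1,0} = 2
G(7) = mex{2,1} = 0
G(8) = mex{0,0} = 1
G(9) = mex{1,1} = 0
G(10) = mex{0,0} = 1
G(11) = mex{1,1} = 0
G(12) = mex{0,2} = 1
G(13) = mex{1,0} = 2
G(14) = mex{2,1} = 0
G(15) = mex{0,0} = 1

1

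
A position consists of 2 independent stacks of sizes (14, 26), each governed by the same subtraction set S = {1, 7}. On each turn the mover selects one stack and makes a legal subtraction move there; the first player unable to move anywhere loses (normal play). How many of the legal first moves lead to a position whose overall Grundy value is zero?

0

All stacks use S = {1, 7}:
n :  0  1  2  3  4  5  6  7  8  9 10 11 12 13 14 15 16 17 18 19 20 21 22 23 24 25 26
G :  0  1  0  1  0  1  0  1  0  1  0  1  0  1  0  1  0  1  0  1  0  1  0  1  0  1  0
Stack A: G(14) = 0.
Stack B: G(26) = 0.
Combined Grundy value = 0 ⊕ 0 = 0.
A winning move leaves total XOR = 0, i.e. changes one component's Grundy value g to g ⊕ X where X is the current total.
Stack A: target g' = 0⊕0 = 0, but every legal move changes the Grundy value (mex property), so 0 moves.
Stack B: target g' = 0⊕0 = 0, but every legal move changes the Grundy value (mex property), so 0 moves.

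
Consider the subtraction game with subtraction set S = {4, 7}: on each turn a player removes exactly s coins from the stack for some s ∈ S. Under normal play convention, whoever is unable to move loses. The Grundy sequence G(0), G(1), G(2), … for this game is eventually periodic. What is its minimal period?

G(0) = 0
G(1) = mex{} = 0
G(2) = mex{} = 0
G(3) = mex{} = 0
G(4) = mex{0} = 1
G(5) = mex{0} = 1
G(6) = mex{0} = 1
G(7) = mex{0,0} = 1
G(8) = mex{1,0} = 2
G(9) = mex{1,0} = 2
G(10) = mex{1,0} = 2
G(11) = mex{1,1} = 0
G(12) = mex{2,1} = 0
G(13) = mex{2,1} = 0
G(14) = mex{2,1} = 0
G(15) = mex{0,2} = 1
G(16) = mex{0,2} = 1
G(17) = mex{0,2} = 1
G(18) = mex{0,0} = 1
G(19) = mex{1,0} = 2
G(20) = mex{1,0} = 2
G(21) = mex{1,0} = 2
G(22) = mex{1,1} = 0
G(23) = mex{2,1} = 0
G(n+11) = G(n) holds for n = 0,…,6 (a full window of length max(S) = 7), so the sequence is purely periodic with period 11.

11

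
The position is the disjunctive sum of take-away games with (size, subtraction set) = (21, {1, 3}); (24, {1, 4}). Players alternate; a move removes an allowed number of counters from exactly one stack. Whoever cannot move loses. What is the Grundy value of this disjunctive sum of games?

3

Stack A, S = {1, 3}:
n :  0  1  2  3  4  5  6  7  8  9 10 11 12 13 14 15 16 17 18 19 20 21
G :  0  1  0  1  0  1  0  1  0  1  0  1  0  1  0  1  0  1  0  1  0  1
G_A(21) = 1.
Stack B, S = {1, 4}:
G(0) = 0
G(1) = mex{0} = 1
G(2) = mex{1} = 0
G(3) = mex{0} = 1
G(4) = mex{1,0} = 2
G(5) = mex{2,1} = 0
G(6) = mex{0,0} = 1
G(7) = mex{1,1} = 0
G(8) = mex{0,2} = 1
G(9) = mex{1,0} = 2
G(10) = mex{2,1} = 0
G(11) = mex{0,0} = 1
G(12) = mex{1,1} = 0
G(13) = mex{0,2} = 1
G(14) = mex{1,0} = 2
G(15) = mex{2,1} = 0
G(16) = mex{0,0} = 1
G(17) = mex{1,1} = 0
G(18) = mex{0,2} = 1
G(19) = mex{1,0} = 2
G(20) = mex{2,1} = 0
G(21) = mex{0,0} = 1
G(22) = mex{1,1} = 0
G(23) = mex{0,2} = 1
G(24) = mex{1,0} = 2
G_B(24) = 2.
Combined Grundy value = 1 ⊕ 2 = 3.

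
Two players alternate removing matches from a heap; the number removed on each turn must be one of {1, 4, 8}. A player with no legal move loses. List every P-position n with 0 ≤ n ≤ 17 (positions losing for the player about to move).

n :  0  1  2  3  4  5  6  7  8  9 10 11 12 13 14 15 16 17
G :  0  1  0  1  2  0  1  0  1  2  3  2  0  1  0  1  2  0
P-positions are exactly the n with G(n) = 0.

0, 2, 5, 7, 12, 14, 17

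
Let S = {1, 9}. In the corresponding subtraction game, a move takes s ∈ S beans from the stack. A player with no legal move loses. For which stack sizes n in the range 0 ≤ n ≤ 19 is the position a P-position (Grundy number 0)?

0, 2, 4, 6, 8, 10, 12, 14, 16, 18

G(0) = 0
G(1) = mex{0} = 1
G(2) = mex{1} = 0
G(3) = mex{0} = 1
G(4) = mex{1} = 0
G(5) = mex{0} = 1
G(6) = mex{1} = 0
G(7) = mex{0} = 1
G(8) = mex{1} = 0
G(9) = mex{0,0} = 1
G(10) = mex{1,1} = 0
G(11) = mex{0,0} = 1
G(12) = mex{1,1} = 0
G(13) = mex{0,0} = 1
G(14) = mex{1,1} = 0
G(15) = mex{0,0} = 1
G(16) = mex{1,1} = 0
G(17) = mex{0,0} = 1
G(18) = mex{1,1} = 0
G(19) = mex{0,0} = 1
P-positions are exactly the n with G(n) = 0.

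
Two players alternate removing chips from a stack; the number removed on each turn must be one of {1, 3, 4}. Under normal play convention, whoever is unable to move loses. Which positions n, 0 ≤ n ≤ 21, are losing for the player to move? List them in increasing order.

n :  0  1  2  3  4  5  6  7  8  9 10 11 12 13 14 15 16 17 18 19 20 21
G :  0  1  0  1  2  3  2  0  1  0  1  2  3  2  0  1  0  1  2  3  2  0
P-positions are exactly the n with G(n) = 0.

0, 2, 7, 9, 14, 16, 21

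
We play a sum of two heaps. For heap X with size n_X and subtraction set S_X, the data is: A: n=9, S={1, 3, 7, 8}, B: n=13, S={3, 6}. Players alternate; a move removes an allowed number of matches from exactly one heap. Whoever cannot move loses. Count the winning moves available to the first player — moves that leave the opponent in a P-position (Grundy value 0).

1

Heap A, S = {1, 3, 7, 8}:
G(0) = 0
G(1) = mex{0} = 1
G(2) = mex{1} = 0
G(3) = mex{0,0} = 1
G(4) = mex{1,1} = 0
G(5) = mex{0,0} = 1
G(6) = mex{1,1} = 0
G(7) = mex{0,0,0} = 1
G(8) = mex{1,1,1,0} = 2
G(9) = mex{2,0,0,1} = 3
G_A(9) = 3.
Heap B, S = {3, 6}:
n :  0  1  2  3  4  5  6  7  8  9 10 11 12 13
G :  0  0  0  1  1  1  2  2  2  0  0  0  1  1
G_B(13) = 1.
Combined Grundy value = 3 ⊕ 1 = 2.
A winning move leaves total XOR = 0, i.e. changes one component's Grundy value g to g ⊕ X where X is the current total.
Heap A: need g' = 3⊕2 = 1. Options: 9−1→G=2, 9−3→G=0, 9−7→G=0, 9−8→G=1. Hits: 1.
Heap B: need g' = 1⊕2 = 3. Options: 13−3→G=0, 13−6→G=2. Hits: 0.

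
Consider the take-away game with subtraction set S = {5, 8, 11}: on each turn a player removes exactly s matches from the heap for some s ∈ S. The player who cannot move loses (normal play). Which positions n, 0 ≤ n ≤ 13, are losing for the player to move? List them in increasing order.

G(0) = 0
G(1) = mex{} = 0
G(2) = mex{} = 0
G(3) = mex{} = 0
G(4) = mex{} = 0
G(5) = mex{0} = 1
G(6) = mex{0} = 1
G(7) = mex{0} = 1
G(8) = mex{0,0} = 1
G(9) = mex{0,0} = 1
G(10) = mex{1,0} = 2
G(11) = mex{1,0,0} = 2
G(12) = mex{1,0,0} = 2
G(13) = mex{1,1,0} = 2
P-positions are exactly the n with G(n) = 0.

0, 1, 2, 3, 4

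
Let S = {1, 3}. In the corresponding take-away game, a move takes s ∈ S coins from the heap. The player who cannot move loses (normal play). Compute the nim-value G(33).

G(0) = 0
G(1) = mex{0} = 1
G(2) = mex{1} = 0
G(3) = mex{0,0} = 1
G(4) = mex{1,1} = 0
G(5) = mex{0,0} = 1
G(6) = mex{1,1} = 0
G(7) = mex{0,0} = 1
G(8) = mex{1,1} = 0
G(9) = mex{0,0} = 1
G(10) = mex{1,1} = 0
G(11) = mex{0,0} = 1
G(12) = mex{1,1} = 0
G(13) = mex{0,0} = 1
G(14) = mex{1,1} = 0
G(15) = mex{0,0} = 1
G(16) = mex{1,1} = 0
G(17) = mex{0,0} = 1
G(18) = mex{1,1} = 0
G(19) = mex{0,0} = 1
G(20) = mex{1,1} = 0
G(21) = mex{0,0} = 1
G(22) = mex{1,1} = 0
G(23) = mex{0,0} = 1
G(24) = mex{1,1} = 0
G(25) = mex{0,0} = 1
G(26) = mex{1,1} = 0
G(27) = mex{0,0} = 1
G(28) = mex{1,1} = 0
G(29) = mex{0,0} = 1
G(30) = mex{1,1} = 0
G(31) = mex{0,0} = 1
G(32) = mex{1,1} = 0
G(33) = mex{0,0} = 1

1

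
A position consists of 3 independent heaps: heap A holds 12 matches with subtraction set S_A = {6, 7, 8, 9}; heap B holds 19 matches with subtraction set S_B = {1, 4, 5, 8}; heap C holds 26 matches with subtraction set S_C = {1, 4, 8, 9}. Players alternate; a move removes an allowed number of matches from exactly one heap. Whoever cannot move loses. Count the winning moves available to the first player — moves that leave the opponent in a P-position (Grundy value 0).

2

Heap A, S = {6, 7, 8, 9}:
n :  0  1  2  3  4  5  6  7  8  9 10 11 12
G :  0  0  0  0  0  0  1  1  1  1  1  1  2
G_A(12) = 2.
Heap B, S = {1, 4, 5, 8}:
G(0) = 0
G(1) = mex{0} = 1
G(2) = mex{1} = 0
G(3) = mex{0} = 1
G(4) = mex{1,0} = 2
G(5) = mex{2,1,0} = 3
G(6) = mex{3,0,1} = 2
G(7) = mex{2,1,0} = 3
G(8) = mex{3,2,1,0} = 4
G(9) = mex{4,3,2,1} = 0
G(10) = mex{0,2,3,0} = 1
G(11) = mex{1,3,2,1} = 0
G(12) = mex{0,4,3,2} = 1
G(13) = mex{1,0,4,3} = 2
G(14) = mex{2,1,0,2} = 3
G(15) = mex{3,0,1,3} = 2
G(16) = mex{2,1,0,4} = 3
G(17) = mex{3,2,1,0} = 4
G(18) = mex{4,3,2,1} = 0
G(19) = mex{0,2,3,0} = 1
G_B(19) = 1.
Heap C, S = {1, 4, 8, 9}:
n :  0  1  2  3  4  5  6  7  8  9 10 11 12 13 14 15 16 17 18 19 20 21 22 23 24 25 26
G :  0  1  0  1  2  0  1  0  1  2  3  2  0  1  2  3  2  0  1  0  1  2  0  1  0  1  2
G_C(26) = 2.
Combined Grundy value = 2 ⊕ 1 ⊕ 2 = 1.
A winning move leaves total XOR = 0, i.e. changes one component's Grundy value g to g ⊕ X where X is the current total.
Heap A: need g' = 2⊕1 = 3. Options: 12−6→G=1, 12−7→G=0, 12−8→G=0, 12−9→G=0. Hits: 0.
Heap B: need g' = 1⊕1 = 0. Options: 19−1→G=0, 19−4→G=2, 19−5→G=3, 19−8→G=0. Hits: 2.
Heap C: need g' = 2⊕1 = 3. Options: 26−1→G=1, 26−4→G=0, 26−8→G=1, 26−9→G=0. Hits: 0.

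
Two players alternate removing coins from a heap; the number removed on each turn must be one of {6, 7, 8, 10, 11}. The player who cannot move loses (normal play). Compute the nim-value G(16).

G(0) = 0
G(1) = mex{} = 0
G(2) = mex{} = 0
G(3) = mex{} = 0
G(4) = mex{} = 0
G(5) = mex{} = 0
G(6) = mex{0} = 1
G(7) = mex{0,0} = 1
G(8) = mex{0,0,0} = 1
G(9) = mex{0,0,0} = 1
G(10) = mex{0,0,0,0} = 1
G(11) = mex{0,0,0,0,0} = 1
G(12) = mex{1,0,0,0,0} = 2
G(13) = mex{1,1,0,0,0} = 2
G(14) = mex{1,1,1,0,0} = 2
G(15) = mex{1,1,1,0,0} = 2
G(16) = mex{1,1,1,1,0} = 2

2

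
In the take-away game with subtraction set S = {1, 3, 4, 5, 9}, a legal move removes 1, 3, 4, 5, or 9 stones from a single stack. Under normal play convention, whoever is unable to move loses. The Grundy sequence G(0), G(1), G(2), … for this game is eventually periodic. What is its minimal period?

8

G(0) = 0
G(1) = mex{0} = 1
G(2) = mex{1} = 0
G(3) = mex{0,0} = 1
G(4) = mex{1,1,0} = 2
G(5) = mex{2,0,1,0} = 3
G(6) = mex{3,1,0,1} = 2
G(7) = mex{2,2,1,0} = 3
G(8) = mex{3,3,2,1} = 0
G(9) = mex{0,2,3,2,0} = 1
G(10) = mex{1,3,2,3,1} = 0
G(11) = mex{0,0,3,2,0} = 1
G(12) = mex{1,1,0,3,1} = 2
G(13) = mex{2,0,1,0,2} = 3
G(14) = mex{3,1,0,1,3} = 2
G(15) = mex{2,2,1,0,2} = 3
G(16) = mex{3,3,2,1,3} = 0
G(17) = mex{0,2,3,2,0} = 1
G(18) = mex{1,3,2,3,1} = 0
G(n+8) = G(n) holds for n = 0,…,8 (a full window of length max(S) = 9), so the sequence is purely periodic with period 8.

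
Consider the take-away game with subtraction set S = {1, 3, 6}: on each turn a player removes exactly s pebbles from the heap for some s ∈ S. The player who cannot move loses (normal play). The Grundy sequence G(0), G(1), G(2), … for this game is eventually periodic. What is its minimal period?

9

n :  0  1  2  3  4  5  6  7  8  9 10 11 12 13 14 15 16 17 18 19
G :  0  1  0  1  0  1  2  3  2  0  1  0  1  0  1  2  3  2  0  1
G(n+9) = G(n) holds for n = 0,…,5 (a full window of length max(S) = 6), so the sequence is purely periodic with period 9.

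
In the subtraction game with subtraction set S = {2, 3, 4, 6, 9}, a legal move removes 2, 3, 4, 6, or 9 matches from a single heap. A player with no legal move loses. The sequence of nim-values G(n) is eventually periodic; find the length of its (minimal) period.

n :  0  1  2  3  4  5  6  7  8  9 10 11 12 13 14 15 16 17 18 19 20 21 22 23 24 25 26 27
G :  0  0  1  1  2  2  3  3  0  4  1  5  2  0  3  1  4  2  0  3  1  4  2  0  3  1  4  2
From n = 12 onward G(n+5) = G(n); since this holds over max(S) = 9 consecutive positions the period is 5 (pre-period 12).

5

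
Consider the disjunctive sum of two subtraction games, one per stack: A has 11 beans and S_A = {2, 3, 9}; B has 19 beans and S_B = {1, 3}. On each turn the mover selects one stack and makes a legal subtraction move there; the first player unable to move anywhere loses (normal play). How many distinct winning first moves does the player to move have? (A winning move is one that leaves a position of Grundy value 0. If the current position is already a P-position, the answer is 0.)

4

Stack A, S = {2, 3, 9}:
G(0) = 0
G(1) = mex{} = 0
G(2) = mex{0} = 1
G(3) = mex{0,0} = 1
G(4) = mex{1,0} = 2
G(5) = mex{1,1} = 0
G(6) = mex{2,1} = 0
G(7) = mex{0,2} = 1
G(8) = mex{0,0} = 1
G(9) = mex{1,0,0} = 2
G(10) = mex{1,1,0} = 2
G(11) = mex{2,1,1} = 0
G_A(11) = 0.
Stack B, S = {1, 3}:
G(0) = 0
G(1) = mex{0} = 1
G(2) = mex{1} = 0
G(3) = mex{0,0} = 1
G(4) = mex{1,1} = 0
G(5) = mex{0,0} = 1
G(6) = mex{1,1} = 0
G(7) = mex{0,0} = 1
G(8) = mex{1,1} = 0
G(9) = mex{0,0} = 1
G(10) = mex{1,1} = 0
G(11) = mex{0,0} = 1
G(12) = mex{1,1} = 0
G(13) = mex{0,0} = 1
G(14) = mex{1,1} = 0
G(15) = mex{0,0} = 1
G(16) = mex{1,1} = 0
G(17) = mex{0,0} = 1
G(18) = mex{1,1} = 0
G(19) = mex{0,0} = 1
G_B(19) = 1.
Combined Grundy value = 0 ⊕ 1 = 1.
A winning move leaves total XOR = 0, i.e. changes one component's Grundy value g to g ⊕ X where X is the current total.
Stack A: need g' = 0⊕1 = 1. Options: 11−2→G=2, 11−3→G=1, 11−9→G=1. Hits: 2.
Stack B: need g' = 1⊕1 = 0. Options: 19−1→G=0, 19−3→G=0. Hits: 2.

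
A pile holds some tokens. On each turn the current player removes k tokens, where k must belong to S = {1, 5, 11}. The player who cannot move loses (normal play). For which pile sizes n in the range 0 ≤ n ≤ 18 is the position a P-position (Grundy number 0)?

n :  0  1  2  3  4  5  6  7  8  9 10 11 12 13 14 15 16 17 18
G :  0  1  0  1  0  1  0  1  0  1  0  1  0  1  0  1  0  1  0
P-positions are exactly the n with G(n) = 0.

0, 2, 4, 6, 8, 10, 12, 14, 16, 18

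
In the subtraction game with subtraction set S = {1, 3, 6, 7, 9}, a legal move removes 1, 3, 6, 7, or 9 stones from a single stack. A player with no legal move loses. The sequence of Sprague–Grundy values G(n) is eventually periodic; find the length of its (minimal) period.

12

G(0) = 0
G(1) = mex{0} = 1
G(2) = mex{1} = 0
G(3) = mex{0,0} = 1
G(4) = mex{1,1} = 0
G(5) = mex{0,0} = 1
G(6) = mex{1,1,0} = 2
G(7) = mex{2,0,1,0} = 3
G(8) = mex{3,1,0,1} = 2
G(9) = mex{2,2,1,0,0} = 3
G(10) = mex{3,3,0,1,1} = 2
G(11) = mex{2,2,1,0,0} = 3
G(12) = mex{3,3,2,1,1} = 0
G(13) = mex{0,2,3,2,0} = 1
G(14) = mex{1,3,2,3,1} = 0
G(15) = mex{0,0,3,2,2} = 1
G(16) = mex{1,1,2,3,3} = 0
G(17) = mex{0,0,3,2,2} = 1
G(18) = mex{1,1,0,3,3} = 2
G(19) = mex{2,0,1,0,2} = 3
G(20) = mex{3,1,0,1,3} = 2
G(21) = mex{2,2,1,0,0} = 3
G(22) = mex{3,3,0,1,1} = 2
G(23) = mex{2,2,1,0,0} = 3
G(24) = mex{3,3,2,1,1} = 0
G(25) = mex{0,2,3,2,0} = 1
G(n+12) = G(n) holds for n = 0,…,8 (a full window of length max(S) = 9), so the sequence is purely periodic with period 12.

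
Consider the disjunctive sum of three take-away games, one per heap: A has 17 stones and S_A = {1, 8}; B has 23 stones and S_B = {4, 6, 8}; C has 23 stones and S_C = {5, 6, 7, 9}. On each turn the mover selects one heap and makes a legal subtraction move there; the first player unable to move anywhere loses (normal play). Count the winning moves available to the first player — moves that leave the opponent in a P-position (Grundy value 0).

4

Heap A, S = {1, 8}:
G(0) = 0
G(1) = mex{0} = 1
G(2) = mex{1} = 0
G(3) = mex{0} = 1
G(4) = mex{1} = 0
G(5) = mex{0} = 1
G(6) = mex{1} = 0
G(7) = mex{0} = 1
G(8) = mex{1,0} = 2
G(9) = mex{2,1} = 0
G(10) = mex{0,0} = 1
G(11) = mex{1,1} = 0
G(12) = mex{0,0} = 1
G(13) = mex{1,1} = 0
G(14) = mex{0,0} = 1
G(15) = mex{1,1} = 0
G(16) = mex{0,2} = 1
G(17) = mex{1,0} = 2
G_A(17) = 2.
Heap B, S = {4, 6, 8}:
n :  0  1  2  3  4  5  6  7  8  9 10 11 12 13 14 15 16 17 18 19 20 21 22 23
G :  0  0  0  0  1  1  1  1  2  2  2  2  0  0  0  0  1  1  1  1  2  2  2  2
G_B(23) = 2.
Heap C, S = {5, 6, 7, 9}:
n :  0  1  2  3  4  5  6  7  8  9 10 11 12 13 14 15 16 17 18 19 20 21 22 23
G :  0  0  0  0  0  1  1  1  1  1  2  2  2  2  0  0  0  0  0  1  1  1  1  1
G_C(23) = 1.
Combined Grundy value = 2 ⊕ 2 ⊕ 1 = 1.
A winning move leaves total XOR = 0, i.e. changes one component's Grundy value g to g ⊕ X where X is the current total.
Heap A: need g' = 2⊕1 = 3. Options: 17−1→G=1, 17−8→G=0. Hits: 0.
Heap B: need g' = 2⊕1 = 3. Options: 23−4→G=1, 23−6→G=1, 23−8→G=0. Hits: 0.
Heap C: need g' = 1⊕1 = 0. Options: 23−5→G=0, 23−6→G=0, 23−7→G=0, 23−9→G=0. Hits: 4.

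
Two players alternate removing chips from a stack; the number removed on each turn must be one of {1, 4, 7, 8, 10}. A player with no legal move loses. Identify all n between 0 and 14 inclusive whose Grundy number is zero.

0, 2, 5, 11, 14

G(0) = 0
G(1) = mex{0} = 1
G(2) = mex{1} = 0
G(3) = mex{0} = 1
G(4) = mex{1,0} = 2
G(5) = mex{2,1} = 0
G(6) = mex{0,0} = 1
G(7) = mex{1,1,0} = 2
G(8) = mex{2,2,1,0} = 3
G(9) = mex{3,0,0,1} = 2
G(10) = mex{2,1,1,0,0} = 3
G(11) = mex{3,2,2,1,1} = 0
G(12) = mex{0,3,0,2,0} = 1
G(13) = mex{1,2,1,0,1} = 3
G(14) = mex{3,3,2,1,2} = 0
P-positions are exactly the n with G(n) = 0.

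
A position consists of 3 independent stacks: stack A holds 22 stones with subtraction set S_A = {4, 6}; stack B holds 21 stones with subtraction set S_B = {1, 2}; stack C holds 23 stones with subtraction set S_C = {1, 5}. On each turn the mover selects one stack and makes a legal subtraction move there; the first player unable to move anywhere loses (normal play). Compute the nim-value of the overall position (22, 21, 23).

1

Stack A, S = {4, 6}:
G(0) = 0
G(1) = mex{} = 0
G(2) = mex{} = 0
G(3) = mex{} = 0
G(4) = mex{0} = 1
G(5) = mex{0} = 1
G(6) = mex{0,0} = 1
G(7) = mex{0,0} = 1
G(8) = mex{1,0} = 2
G(9) = mex{1,0} = 2
G(10) = mex{1,1} = 0
G(11) = mex{1,1} = 0
G(12) = mex{2,1} = 0
G(13) = mex{2,1} = 0
G(14) = mex{0,2} = 1
G(15) = mex{0,2} = 1
G(16) = mex{0,0} = 1
G(17) = mex{0,0} = 1
G(18) = mex{1,0} = 2
G(19) = mex{1,0} = 2
G(20) = mex{1,1} = 0
G(21) = mex{1,1} = 0
G(22) = mex{2,1} = 0
G_A(22) = 0.
Stack B, S = {1, 2}:
n :  0  1  2  3  4  5  6  7  8  9 10 11 12 13 14 15 16 17 18 19 20 21
G :  0  1  2  0  1  2  0  1  2  0  1  2  0  1  2  0  1  2  0  1  2  0
G_B(21) = 0.
Stack C, S = {1, 5}:
G(0) = 0
G(1) = mex{0} = 1
G(2) = mex{1} = 0
G(3) = mex{0} = 1
G(4) = mex{1} = 0
G(5) = mex{0,0} = 1
G(6) = mex{1,1} = 0
G(7) = mex{0,0} = 1
G(8) = mex{1,1} = 0
G(9) = mex{0,0} = 1
G(10) = mex{1,1} = 0
G(11) = mex{0,0} = 1
G(12) = mex{1,1} = 0
G(13) = mex{0,0} = 1
G(14) = mex{1,1} = 0
G(15) = mex{0,0} = 1
G(16) = mex{1,1} = 0
G(17) = mex{0,0} = 1
G(18) = mex{1,1} = 0
G(19) = mex{0,0} = 1
G(20) = mex{1,1} = 0
G(21) = mex{0,0} = 1
G(22) = mex{1,1} = 0
G(23) = mex{0,0} = 1
G_C(23) = 1.
Combined Grundy value = 0 ⊕ 0 ⊕ 1 = 1.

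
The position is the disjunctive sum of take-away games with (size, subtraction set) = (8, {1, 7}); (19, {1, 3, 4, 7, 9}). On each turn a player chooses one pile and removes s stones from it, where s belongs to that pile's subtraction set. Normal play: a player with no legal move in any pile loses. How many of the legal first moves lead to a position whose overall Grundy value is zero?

5

Pile A, S = {1, 7}:
n : 0 1 2 3 4 5 6 7 8
G : 0 1 0 1 0 1 0 1 0
G_A(8) = 0.
Pile B, S = {1, 3, 4, 7, 9}:
G(0) = 0
G(1) = mex{0} = 1
G(2) = mex{1} = 0
G(3) = mex{0,0} = 1
G(4) = mex{1,1,0} = 2
G(5) = mex{2,0,1} = 3
G(6) = mex{3,1,0} = 2
G(7) = mex{2,2,1,0} = 3
G(8) = mex{3,3,2,1} = 0
G(9) = mex{0,2,3,0,0} = 1
G(10) = mex{1,3,2,1,1} = 0
G(11) = mex{0,0,3,2,0} = 1
G(12) = mex{1,1,0,3,1} = 2
G(13) = mex{2,0,1,2,2} = 3
G(14) = mex{3,1,0,3,3} = 2
G(15) = mex{2,2,1,0,2} = 3
G(16) = mex{3,3,2,1,3} = 0
G(17) = mex{0,2,3,0,0} = 1
G(18) = mex{1,3,2,1,1} = 0
G(19) = mex{0,0,3,2,0} = 1
G_B(19) = 1.
Combined Grundy value = 0 ⊕ 1 = 1.
A winning move leaves total XOR = 0, i.e. changes one component's Grundy value g to g ⊕ X where X is the current total.
Pile A: need g' = 0⊕1 = 1. Options: 8−1→G=1, 8−7→G=1. Hits: 2.
Pile B: need g' = 1⊕1 = 0. Options: 19−1→G=0, 19−3→G=0, 19−4→G=3, 19−7→G=2, 19−9→G=0. Hits: 3.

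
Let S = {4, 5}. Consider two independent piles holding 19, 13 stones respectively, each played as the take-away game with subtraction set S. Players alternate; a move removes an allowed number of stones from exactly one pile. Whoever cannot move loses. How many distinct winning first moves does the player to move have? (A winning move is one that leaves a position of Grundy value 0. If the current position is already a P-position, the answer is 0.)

3

All piles use S = {4, 5}:
G(0) = 0
G(1) = mex{} = 0
G(2) = mex{} = 0
G(3) = mex{} = 0
G(4) = mex{0} = 1
G(5) = mex{0,0} = 1
G(6) = mex{0,0} = 1
G(7) = mex{0,0} = 1
G(8) = mex{1,0} = 2
G(9) = mex{1,1} = 0
G(10) = mex{1,1} = 0
G(11) = mex{1,1} = 0
G(12) = mex{2,1} = 0
G(13) = mex{0,2} = 1
G(14) = mex{0,0} = 1
G(15) = mex{0,0} = 1
G(16) = mex{0,0} = 1
G(17) = mex{1,0} = 2
G(18) = mex{1,1} = 0
G(19) = mex{1,1} = 0
Pile A: G(19) = 0.
Pile B: G(13) = 1.
Combined Grundy value = 0 ⊕ 1 = 1.
A winning move leaves total XOR = 0, i.e. changes one component's Grundy value g to g ⊕ X where X is the current total.
Pile A: need g' = 0⊕1 = 1. Options: 19−4→G=1, 19−5→G=1. Hits: 2.
Pile B: need g' = 1⊕1 = 0. Options: 13−4→G=0, 13−5→G=2. Hits: 1.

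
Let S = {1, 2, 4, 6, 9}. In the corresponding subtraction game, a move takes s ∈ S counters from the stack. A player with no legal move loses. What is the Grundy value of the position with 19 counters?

0

n :  0  1  2  3  4  5  6  7  8  9 10 11 12 13 14 15 16 17 18 19
G :  0  1  2  0  1  2  3  4  0  1  2  0  1  2  3  4  0  1  2  0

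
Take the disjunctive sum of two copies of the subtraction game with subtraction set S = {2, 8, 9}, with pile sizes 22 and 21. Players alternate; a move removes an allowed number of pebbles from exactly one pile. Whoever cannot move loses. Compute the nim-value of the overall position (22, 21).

0

All piles use S = {2, 8, 9}:
n :  0  1  2  3  4  5  6  7  8  9 10 11 12 13 14 15 16 17 18 19 20 21 22
G :  0  0  1  1  0  0  1  1  2  2  3  0  2  1  3  0  0  1  1  2  3  0  0
Pile A: G(22) = 0.
Pile B: G(21) = 0.
Combined Grundy value = 0 ⊕ 0 = 0.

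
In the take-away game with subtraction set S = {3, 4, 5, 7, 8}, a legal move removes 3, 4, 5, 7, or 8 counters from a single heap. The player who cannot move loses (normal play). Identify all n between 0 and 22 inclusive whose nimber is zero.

0, 1, 2, 11, 12, 13, 22

G(0) = 0
G(1) = mex{} = 0
G(2) = mex{} = 0
G(3) = mex{0} = 1
G(4) = mex{0,0} = 1
G(5) = mex{0,0,0} = 1
G(6) = mex{1,0,0} = 2
G(7) = mex{1,1,0,0} = 2
G(8) = mex{1,1,1,0,0} = 2
G(9) = mex{2,1,1,0,0} = 3
G(10) = mex{2,2,1,1,0} = 3
G(11) = mex{2,2,2,1,1} = 0
G(12) = mex{3,2,2,1,1} = 0
G(13) = mex{3,3,2,2,1} = 0
G(14) = mex{0,3,3,2,2} = 1
G(15) = mex{0,0,3,2,2} = 1
G(16) = mex{0,0,0,3,2} = 1
G(17) = mex{1,0,0,3,3} = 2
G(18) = mex{1,1,0,0,3} = 2
G(19) = mex{1,1,1,0,0} = 2
G(20) = mex{2,1,1,0,0} = 3
G(21) = mex{2,2,1,1,0} = 3
G(22) = mex{2,2,2,1,1} = 0
P-positions are exactly the n with G(n) = 0.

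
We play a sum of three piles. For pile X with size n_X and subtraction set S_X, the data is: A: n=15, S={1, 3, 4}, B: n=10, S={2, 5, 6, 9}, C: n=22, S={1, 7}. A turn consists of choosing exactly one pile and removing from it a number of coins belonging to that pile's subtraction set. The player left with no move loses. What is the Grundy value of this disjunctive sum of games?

Pile A, S = {1, 3, 4}:
n :  0  1  2  3  4  5  6  7  8  9 10 11 12 13 14 15
G :  0  1  0  1  2  3  2  0  1  0  1  2  3  2  0  1
G_A(15) = 1.
Pile B, S = {2, 5, 6, 9}:
G(0) = 0
G(1) = mex{} = 0
G(2) = mex{0} = 1
G(3) = mex{0} = 1
G(4) = mex{1} = 0
G(5) = mex{1,0} = 2
G(6) = mex{0,0,0} = 1
G(7) = mex{2,1,0} = 3
G(8) = mex{1,1,1} = 0
G(9) = mex{3,0,1,0} = 2
G(10) = mex{0,2,0,0} = 1
G_B(10) = 1.
Pile C, S = {1, 7}:
n :  0  1  2  3  4  5  6  7  8  9 10 11 12 13 14 15 16 17 18 19 20 21 22
G :  0  1  0  1  0  1  0  1  0  1  0  1  0  1  0  1  0  1  0  1  0  1  0
G_C(22) = 0.
Combined Grundy value = 1 ⊕ 1 ⊕ 0 = 0.

0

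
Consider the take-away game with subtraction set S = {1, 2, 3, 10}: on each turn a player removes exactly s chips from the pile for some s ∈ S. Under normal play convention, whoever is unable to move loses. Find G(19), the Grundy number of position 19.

3

n :  0  1  2  3  4  5  6  7  8  9 10 11 12 13 14 15 16 17 18 19
G :  0  1  2  3  0  1  2  3  0  1  2  3  0  1  2  3  0  1  2  3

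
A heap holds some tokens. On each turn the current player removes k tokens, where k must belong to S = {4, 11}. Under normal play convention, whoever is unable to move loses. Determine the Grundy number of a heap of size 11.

G(0) = 0
G(1) = mex{} = 0
G(2) = mex{} = 0
G(3) = mex{} = 0
G(4) = mex{0} = 1
G(5) = mex{0} = 1
G(6) = mex{0} = 1
G(7) = mex{0} = 1
G(8) = mex{1} = 0
G(9) = mex{1} = 0
G(10) = mex{1} = 0
G(11) = mex{1,0} = 2

2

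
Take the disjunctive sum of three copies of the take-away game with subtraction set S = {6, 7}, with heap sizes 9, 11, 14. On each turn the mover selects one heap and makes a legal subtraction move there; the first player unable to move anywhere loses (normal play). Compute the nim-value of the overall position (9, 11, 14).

0

All heaps use S = {6, 7}:
n :  0  1  2  3  4  5  6  7  8  9 10 11 12 13 14
G :  0  0  0  0  0  0  1  1  1  1  1  1  2  0  0
Heap A: G(9) = 1.
Heap B: G(11) = 1.
Heap C: G(14) = 0.
Combined Grundy value = 1 ⊕ 1 ⊕ 0 = 0.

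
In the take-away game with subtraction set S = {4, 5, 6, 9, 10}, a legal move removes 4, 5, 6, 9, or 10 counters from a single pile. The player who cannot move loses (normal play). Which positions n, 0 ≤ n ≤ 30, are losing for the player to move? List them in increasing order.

0, 1, 2, 3, 14, 15, 16, 17, 28, 29, 30

G(0) = 0
G(1) = mex{} = 0
G(2) = mex{} = 0
G(3) = mex{} = 0
G(4) = mex{0} = 1
G(5) = mex{0,0} = 1
G(6) = mex{0,0,0} = 1
G(7) = mex{0,0,0} = 1
G(8) = mex{1,0,0} = 2
G(9) = mex{1,1,0,0} = 2
G(10) = mex{1,1,1,0,0} = 2
G(11) = mex{1,1,1,0,0} = 2
G(12) = mex{2,1,1,0,0} = 3
G(13) = mex{2,2,1,1,0} = 3
G(14) = mex{2,2,2,1,1} = 0
G(15) = mex{2,2,2,1,1} = 0
G(16) = mex{3,2,2,1,1} = 0
G(17) = mex{3,3,2,2,1} = 0
G(18) = mex{0,3,3,2,2} = 1
G(19) = mex{0,0,3,2,2} = 1
G(20) = mex{0,0,0,2,2} = 1
G(21) = mex{0,0,0,3,2} = 1
G(22) = mex{1,0,0,3,3} = 2
G(23) = mex{1,1,0,0,3} = 2
G(24) = mex{1,1,1,0,0} = 2
G(25) = mex{1,1,1,0,0} = 2
G(26) = mex{2,1,1,0,0} = 3
G(27) = mex{2,2,1,1,0} = 3
G(28) = mex{2,2,2,1,1} = 0
G(29) = mex{2,2,2,1,1} = 0
G(30) = mex{3,2,2,1,1} = 0
P-positions are exactly the n with G(n) = 0.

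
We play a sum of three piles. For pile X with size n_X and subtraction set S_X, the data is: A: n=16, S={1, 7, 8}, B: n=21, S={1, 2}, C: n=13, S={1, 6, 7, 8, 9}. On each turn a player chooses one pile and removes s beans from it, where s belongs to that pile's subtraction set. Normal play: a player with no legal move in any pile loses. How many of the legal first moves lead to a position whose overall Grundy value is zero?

1

Pile A, S = {1, 7, 8}:
n :  0  1  2  3  4  5  6  7  8  9 10 11 12 13 14 15 16
G :  0  1  0  1  0  1  0  1  2  3  2  3  2  3  2  0  1
G_A(16) = 1.
Pile B, S = {1, 2}:
G(0) = 0
G(1) = mex{0} = 1
G(2) = mex{1,0} = 2
G(3) = mex{2,1} = 0
G(4) = mex{0,2} = 1
G(5) = mex{1,0} = 2
G(6) = mex{2,1} = 0
G(7) = mex{0,2} = 1
G(8) = mex{1,0} = 2
G(9) = mex{2,1} = 0
G(10) = mex{0,2} = 1
G(11) = mex{1,0} = 2
G(12) = mex{2,1} = 0
G(13) = mex{0,2} = 1
G(14) = mex{1,0} = 2
G(15) = mex{2,1} = 0
G(16) = mex{0,2} = 1
G(17) = mex{1,0} = 2
G(18) = mex{2,1} = 0
G(19) = mex{0,2} = 1
G(20) = mex{1,0} = 2
G(21) = mex{2,1} = 0
G_B(21) = 0.
Pile C, S = {1, 6, 7, 8, 9}:
G(0) = 0
G(1) = mex{0} = 1
G(2) = mex{1} = 0
G(3) = mex{0} = 1
G(4) = mex{1} = 0
G(5) = mex{0} = 1
G(6) = mex{1,0} = 2
G(7) = mex{2,1,0} = 3
G(8) = mex{3,0,1,0} = 2
G(9) = mex{2,1,0,1,0} = 3
G(10) = mex{3,0,1,0,1} = 2
G(11) = mex{2,1,0,1,0} = 3
G(12) = mex{3,2,1,0,1} = 4
G(13) = mex{4,3,2,1,0} = 5
G_C(13) = 5.
Combined Grundy value = 1 ⊕ 0 ⊕ 5 = 4.
A winning move leaves total XOR = 0, i.e. changes one component's Grundy value g to g ⊕ X where X is the current total.
Pile A: need g' = 1⊕4 = 5. Options: 16−1→G=0, 16−7→G=3, 16−8→G=2. Hits: 0.
Pile B: need g' = 0⊕4 = 4. Options: 21−1→G=2, 21−2→G=1. Hits: 0.
Pile C: need g' = 5⊕4 = 1. Options: 13−1→G=4, 13−6→G=3, 13−7→G=2, 13−8→G=1, 13−9→G=0. Hits: 1.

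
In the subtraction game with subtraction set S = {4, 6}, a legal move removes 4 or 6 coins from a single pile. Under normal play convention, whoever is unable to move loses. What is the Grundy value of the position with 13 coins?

0

n :  0  1  2  3  4  5  6  7  8  9 10 11 12 13
G :  0  0  0  0  1  1  1  1  2  2  0  0  0  0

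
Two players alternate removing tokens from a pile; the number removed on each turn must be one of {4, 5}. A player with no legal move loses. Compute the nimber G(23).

G(0) = 0
G(1) = mex{} = 0
G(2) = mex{} = 0
G(3) = mex{} = 0
G(4) = mex{0} = 1
G(5) = mex{0,0} = 1
G(6) = mex{0,0} = 1
G(7) = mex{0,0} = 1
G(8) = mex{1,0} = 2
G(9) = mex{1,1} = 0
G(10) = mex{1,1} = 0
G(11) = mex{1,1} = 0
G(12) = mex{2,1} = 0
G(13) = mex{0,2} = 1
G(14) = mex{0,0} = 1
G(15) = mex{0,0} = 1
G(16) = mex{0,0} = 1
G(17) = mex{1,0} = 2
G(18) = mex{1,1} = 0
G(19) = mex{1,1} = 0
G(20) = mex{1,1} = 0
G(21) = mex{2,1} = 0
G(22) = mex{0,2} = 1
G(23) = mex{0,0} = 1

1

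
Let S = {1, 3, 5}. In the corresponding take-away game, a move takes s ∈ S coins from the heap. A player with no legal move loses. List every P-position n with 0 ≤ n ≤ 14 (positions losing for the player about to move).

G(0) = 0
G(1) = mex{0} = 1
G(2) = mex{1} = 0
G(3) = mex{0,0} = 1
G(4) = mex{1,1} = 0
G(5) = mex{0,0,0} = 1
G(6) = mex{1,1,1} = 0
G(7) = mex{0,0,0} = 1
G(8) = mex{1,1,1} = 0
G(9) = mex{0,0,0} = 1
G(10) = mex{1,1,1} = 0
G(11) = mex{0,0,0} = 1
G(12) = mex{1,1,1} = 0
G(13) = mex{0,0,0} = 1
G(14) = mex{1,1,1} = 0
P-positions are exactly the n with G(n) = 0.

0, 2, 4, 6, 8, 10, 12, 14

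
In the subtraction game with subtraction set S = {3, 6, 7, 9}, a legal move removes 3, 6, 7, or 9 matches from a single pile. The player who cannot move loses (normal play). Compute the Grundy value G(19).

G(0) = 0
G(1) = mex{} = 0
G(2) = mex{} = 0
G(3) = mex{0} = 1
G(4) = mex{0} = 1
G(5) = mex{0} = 1
G(6) = mex{1,0} = 2
G(7) = mex{1,0,0} = 2
G(8) = mex{1,0,0} = 2
G(9) = mex{2,1,0,0} = 3
G(10) = mex{2,1,1,0} = 3
G(11) = mex{2,1,1,0} = 3
G(12) = mex{3,2,1,1} = 0
G(13) = mex{3,2,2,1} = 0
G(14) = mex{3,2,2,1} = 0
G(15) = mex{0,3,2,2} = 1
G(16) = mex{0,3,3,2} = 1
G(17) = mex{0,3,3,2} = 1
G(18) = mex{1,0,3,3} = 2
G(19) = mex{1,0,0,3} = 2

2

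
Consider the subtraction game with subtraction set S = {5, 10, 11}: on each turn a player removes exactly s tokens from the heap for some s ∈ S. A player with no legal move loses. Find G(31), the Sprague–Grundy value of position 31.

3

n :  0  1  2  3  4  5  6  7  8  9 10 11 12 13 14 15 16 17 18 19 20 21 22 23 24 25 26 27 28 29 30 31
G :  0  0  0  0  0  1  1  1  1  1  2  2  2  2  2  3  0  0  0  0  0  1  1  1  1  1  2  2  2  2  2  3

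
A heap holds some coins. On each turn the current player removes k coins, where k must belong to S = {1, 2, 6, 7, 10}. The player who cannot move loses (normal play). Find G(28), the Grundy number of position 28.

n :  0  1  2  3  4  5  6  7  8  9 10 11 12 13 14 15 16 17 18 19 20 21 22 23 24 25 26 27 28
G :  0  1  2  0  1  2  3  4  0  1  2  0  1  2  3  4  0  1  2  0  1  2  3  4  0  1  2  0  1

1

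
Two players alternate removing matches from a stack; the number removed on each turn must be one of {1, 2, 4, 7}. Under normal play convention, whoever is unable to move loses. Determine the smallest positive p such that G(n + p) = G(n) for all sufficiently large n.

n :  0  1  2  3  4  5  6  7  8  9 10 11 12 13 14
G :  0  1  2  0  1  2  0  1  2  0  1  2  0  1  2
G(n+3) = G(n) holds for n = 0,…,6 (a full window of length max(S) = 7), so the sequence is purely periodic with period 3.

3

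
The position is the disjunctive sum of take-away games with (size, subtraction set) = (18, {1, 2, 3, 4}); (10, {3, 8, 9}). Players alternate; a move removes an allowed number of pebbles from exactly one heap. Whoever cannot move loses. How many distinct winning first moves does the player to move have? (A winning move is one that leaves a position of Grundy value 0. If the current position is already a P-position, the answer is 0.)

Heap A, S = {1, 2, 3, 4}:
n :  0  1  2  3  4  5  6  7  8  9 10 11 12 13 14 15 16 17 18
G :  0  1  2  3  4  0  1  2  3  4  0  1  2  3  4  0  1  2  3
G_A(18) = 3.
Heap B, S = {3, 8, 9}:
G(0) = 0
G(1) = mex{} = 0
G(2) = mex{} = 0
G(3) = mex{0} = 1
G(4) = mex{0} = 1
G(5) = mex{0} = 1
G(6) = mex{1} = 0
G(7) = mex{1} = 0
G(8) = mex{1,0} = 2
G(9) = mex{0,0,0} = 1
G(10) = mex{0,0,0} = 1
G_B(10) = 1.
Combined Grundy value = 3 ⊕ 1 = 2.
A winning move leaves total XOR = 0, i.e. changes one component's Grundy value g to g ⊕ X where X is the current total.
Heap A: need g' = 3⊕2 = 1. Options: 18−1→G=2, 18−2→G=1, 18−3→G=0, 18−4→G=4. Hits: 1.
Heap B: need g' = 1⊕2 = 3. Options: 10−3→G=0, 10−8→G=0, 10−9→G=0. Hits: 0.

1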